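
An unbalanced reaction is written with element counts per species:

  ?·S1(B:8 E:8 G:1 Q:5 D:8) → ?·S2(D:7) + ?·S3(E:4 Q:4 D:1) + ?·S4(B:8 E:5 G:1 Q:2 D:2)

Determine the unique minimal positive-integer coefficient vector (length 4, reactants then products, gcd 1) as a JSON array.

B: 4·8 = 32 | 3·0+3·0+4·8 = 32
E: 4·8 = 32 | 3·0+3·4+4·5 = 32
G: 4·1 = 4 | 3·0+3·0+4·1 = 4
Q: 4·5 = 20 | 3·0+3·4+4·2 = 20
D: 4·8 = 32 | 3·7+3·1+4·2 = 32
gcd(4,3,3,4) = 1

Coefficients: [4, 3, 3, 4]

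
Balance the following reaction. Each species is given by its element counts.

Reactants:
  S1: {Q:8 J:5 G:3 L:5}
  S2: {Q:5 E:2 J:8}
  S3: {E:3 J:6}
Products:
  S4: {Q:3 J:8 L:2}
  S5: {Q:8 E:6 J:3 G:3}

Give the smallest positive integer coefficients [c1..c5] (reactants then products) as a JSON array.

Coefficients: [2, 3, 2, 5, 2]

Q: 2·8+3·5+2·0 = 31 | 5·3+2·8 = 31
E: 2·0+3·2+2·3 = 12 | 5·0+2·6 = 12
J: 2·5+3·8+2·6 = 46 | 5·8+2·3 = 46
G: 2·3+3·0+2·0 = 6 | 5·0+2·3 = 6
L: 2·5+3·0+2·0 = 10 | 5·2+2·0 = 10
gcd(2,3,2,5,2) = 1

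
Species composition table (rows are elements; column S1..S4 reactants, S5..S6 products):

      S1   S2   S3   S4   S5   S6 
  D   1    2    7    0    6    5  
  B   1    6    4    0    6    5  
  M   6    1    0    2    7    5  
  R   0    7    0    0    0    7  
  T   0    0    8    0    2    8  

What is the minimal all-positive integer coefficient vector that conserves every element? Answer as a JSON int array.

D: 5·1+3·2+4·7+5·0 = 39 | 4·6+3·5 = 39
B: 5·1+3·6+4·4+5·0 = 39 | 4·6+3·5 = 39
M: 5·6+3·1+4·0+5·2 = 43 | 4·7+3·5 = 43
R: 5·0+3·7+4·0+5·0 = 21 | 4·0+3·7 = 21
T: 5·0+3·0+4·8+5·0 = 32 | 4·2+3·8 = 32
gcd(5,3,4,5,4,3) = 1

Coefficients: [5, 3, 4, 5, 4, 3]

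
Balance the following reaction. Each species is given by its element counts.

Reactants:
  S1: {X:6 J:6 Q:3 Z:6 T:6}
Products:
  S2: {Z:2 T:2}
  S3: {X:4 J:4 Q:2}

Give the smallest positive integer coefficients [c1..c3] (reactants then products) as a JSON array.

X: 2·6 = 12 | 6·0+3·4 = 12
J: 2·6 = 12 | 6·0+3·4 = 12
Q: 2·3 = 6 | 6·0+3·2 = 6
Z: 2·6 = 12 | 6·2+3·0 = 12
T: 2·6 = 12 | 6·2+3·0 = 12
gcd(2,6,3) = 1

Coefficients: [2, 6, 3]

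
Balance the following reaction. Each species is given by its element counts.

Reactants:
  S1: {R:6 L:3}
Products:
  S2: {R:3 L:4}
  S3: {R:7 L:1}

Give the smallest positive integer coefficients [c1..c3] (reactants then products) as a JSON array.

Coefficients: [5, 3, 3]

R: 5·6 = 30 | 3·3+3·7 = 30
L: 5·3 = 15 | 3·4+3·1 = 15
gcd(5,3,3) = 1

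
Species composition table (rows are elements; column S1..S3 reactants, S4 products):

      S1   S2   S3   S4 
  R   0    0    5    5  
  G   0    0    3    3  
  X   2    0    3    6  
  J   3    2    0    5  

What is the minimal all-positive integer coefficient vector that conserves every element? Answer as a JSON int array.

Coefficients: [6, 1, 4, 4]

R: 6·0+1·0+4·5 = 20 | 4·5 = 20
G: 6·0+1·0+4·3 = 12 | 4·3 = 12
X: 6·2+1·0+4·3 = 24 | 4·6 = 24
J: 6·3+1·2+4·0 = 20 | 4·5 = 20
gcd(6,1,4,4) = 1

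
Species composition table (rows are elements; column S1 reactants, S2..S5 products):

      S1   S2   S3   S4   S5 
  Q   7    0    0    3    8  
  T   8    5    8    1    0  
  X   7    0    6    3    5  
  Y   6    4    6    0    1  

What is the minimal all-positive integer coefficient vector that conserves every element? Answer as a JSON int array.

Coefficients: [4, 4, 1, 4, 2]

Q: 4·7 = 28 | 4·0+1·0+4·3+2·8 = 28
T: 4·8 = 32 | 4·5+1·8+4·1+2·0 = 32
X: 4·7 = 28 | 4·0+1·6+4·3+2·5 = 28
Y: 4·6 = 24 | 4·4+1·6+4·0+2·1 = 24
gcd(4,4,1,4,2) = 1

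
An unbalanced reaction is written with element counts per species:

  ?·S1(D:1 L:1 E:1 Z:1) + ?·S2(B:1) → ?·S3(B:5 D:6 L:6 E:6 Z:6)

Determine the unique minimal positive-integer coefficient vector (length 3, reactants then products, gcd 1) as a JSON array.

Coefficients: [6, 5, 1]

B: 6·0+5·1 = 5 | 1·5 = 5
D: 6·1+5·0 = 6 | 1·6 = 6
L: 6·1+5·0 = 6 | 1·6 = 6
E: 6·1+5·0 = 6 | 1·6 = 6
Z: 6·1+5·0 = 6 | 1·6 = 6
gcd(6,5,1) = 1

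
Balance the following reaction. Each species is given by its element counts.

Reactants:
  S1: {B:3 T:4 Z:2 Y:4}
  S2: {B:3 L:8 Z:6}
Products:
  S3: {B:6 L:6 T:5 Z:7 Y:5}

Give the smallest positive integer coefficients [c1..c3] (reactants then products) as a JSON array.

Coefficients: [5, 3, 4]

B: 5·3+3·3 = 24 | 4·6 = 24
L: 5·0+3·8 = 24 | 4·6 = 24
T: 5·4+3·0 = 20 | 4·5 = 20
Z: 5·2+3·6 = 28 | 4·7 = 28
Y: 5·4+3·0 = 20 | 4·5 = 20
gcd(5,3,4) = 1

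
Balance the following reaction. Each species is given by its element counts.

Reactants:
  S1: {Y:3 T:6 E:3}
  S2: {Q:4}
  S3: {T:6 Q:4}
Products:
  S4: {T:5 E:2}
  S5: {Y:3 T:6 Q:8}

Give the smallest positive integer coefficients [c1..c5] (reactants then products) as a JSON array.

Coefficients: [4, 3, 5, 6, 4]

Y: 4·3+3·0+5·0 = 12 | 6·0+4·3 = 12
T: 4·6+3·0+5·6 = 54 | 6·5+4·6 = 54
Q: 4·0+3·4+5·4 = 32 | 6·0+4·8 = 32
E: 4·3+3·0+5·0 = 12 | 6·2+4·0 = 12
gcd(4,3,5,6,4) = 1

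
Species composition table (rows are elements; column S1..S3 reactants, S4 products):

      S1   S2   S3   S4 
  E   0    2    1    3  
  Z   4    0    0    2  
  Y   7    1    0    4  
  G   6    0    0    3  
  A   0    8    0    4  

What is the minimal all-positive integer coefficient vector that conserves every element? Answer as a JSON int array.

Coefficients: [1, 1, 4, 2]

E: 1·0+1·2+4·1 = 6 | 2·3 = 6
Z: 1·4+1·0+4·0 = 4 | 2·2 = 4
Y: 1·7+1·1+4·0 = 8 | 2·4 = 8
G: 1·6+1·0+4·0 = 6 | 2·3 = 6
A: 1·0+1·8+4·0 = 8 | 2·4 = 8
gcd(1,1,4,2) = 1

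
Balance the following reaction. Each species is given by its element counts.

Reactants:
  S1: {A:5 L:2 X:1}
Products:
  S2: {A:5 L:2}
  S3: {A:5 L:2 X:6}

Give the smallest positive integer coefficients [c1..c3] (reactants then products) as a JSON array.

Coefficients: [6, 5, 1]

A: 6·5 = 30 | 5·5+1·5 = 30
L: 6·2 = 12 | 5·2+1·2 = 12
X: 6·1 = 6 | 5·0+1·6 = 6
gcd(6,5,1) = 1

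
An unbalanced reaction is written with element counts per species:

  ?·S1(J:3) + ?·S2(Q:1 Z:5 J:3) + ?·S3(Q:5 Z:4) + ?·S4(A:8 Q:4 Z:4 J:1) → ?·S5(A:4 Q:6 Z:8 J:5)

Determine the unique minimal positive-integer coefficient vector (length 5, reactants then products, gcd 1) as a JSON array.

Coefficients: [5, 4, 4, 3, 6]

A: 5·0+4·0+4·0+3·8 = 24 | 6·4 = 24
Q: 5·0+4·1+4·5+3·4 = 36 | 6·6 = 36
Z: 5·0+4·5+4·4+3·4 = 48 | 6·8 = 48
J: 5·3+4·3+4·0+3·1 = 30 | 6·5 = 30
gcd(5,4,4,3,6) = 1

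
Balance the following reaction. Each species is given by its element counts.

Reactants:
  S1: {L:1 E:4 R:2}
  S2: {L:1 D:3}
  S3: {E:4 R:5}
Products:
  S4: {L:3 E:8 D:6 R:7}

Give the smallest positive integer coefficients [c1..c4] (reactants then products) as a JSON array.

L: 1·1+2·1+1·0 = 3 | 1·3 = 3
E: 1·4+2·0+1·4 = 8 | 1·8 = 8
D: 1·0+2·3+1·0 = 6 | 1·6 = 6
R: 1·2+2·0+1·5 = 7 | 1·7 = 7
gcd(1,2,1,1) = 1

Coefficients: [1, 2, 1, 1]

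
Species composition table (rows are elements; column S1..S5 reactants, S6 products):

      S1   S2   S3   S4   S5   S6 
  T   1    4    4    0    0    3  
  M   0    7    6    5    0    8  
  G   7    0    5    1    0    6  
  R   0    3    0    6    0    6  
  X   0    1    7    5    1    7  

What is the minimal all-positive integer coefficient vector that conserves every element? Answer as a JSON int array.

T: 3·1+2·4+1·4+4·0+6·0 = 15 | 5·3 = 15
M: 3·0+2·7+1·6+4·5+6·0 = 40 | 5·8 = 40
G: 3·7+2·0+1·5+4·1+6·0 = 30 | 5·6 = 30
R: 3·0+2·3+1·0+4·6+6·0 = 30 | 5·6 = 30
X: 3·0+2·1+1·7+4·5+6·1 = 35 | 5·7 = 35
gcd(3,2,1,4,6,5) = 1

Coefficients: [3, 2, 1, 4, 6, 5]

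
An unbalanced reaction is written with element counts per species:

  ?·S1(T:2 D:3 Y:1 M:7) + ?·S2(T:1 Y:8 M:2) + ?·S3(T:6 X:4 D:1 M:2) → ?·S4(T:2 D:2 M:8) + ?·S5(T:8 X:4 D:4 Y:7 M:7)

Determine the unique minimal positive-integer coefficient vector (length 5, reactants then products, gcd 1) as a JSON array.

Coefficients: [5, 2, 3, 3, 3]

T: 5·2+2·1+3·6 = 30 | 3·2+3·8 = 30
X: 5·0+2·0+3·4 = 12 | 3·0+3·4 = 12
D: 5·3+2·0+3·1 = 18 | 3·2+3·4 = 18
Y: 5·1+2·8+3·0 = 21 | 3·0+3·7 = 21
M: 5·7+2·2+3·2 = 45 | 3·8+3·7 = 45
gcd(5,2,3,3,3) = 1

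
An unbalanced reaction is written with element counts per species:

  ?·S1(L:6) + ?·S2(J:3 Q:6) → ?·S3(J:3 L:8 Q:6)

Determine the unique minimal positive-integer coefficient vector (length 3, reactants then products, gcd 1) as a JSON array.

Coefficients: [4, 3, 3]

J: 4·0+3·3 = 9 | 3·3 = 9
L: 4·6+3·0 = 24 | 3·8 = 24
Q: 4·0+3·6 = 18 | 3·6 = 18
gcd(4,3,3) = 1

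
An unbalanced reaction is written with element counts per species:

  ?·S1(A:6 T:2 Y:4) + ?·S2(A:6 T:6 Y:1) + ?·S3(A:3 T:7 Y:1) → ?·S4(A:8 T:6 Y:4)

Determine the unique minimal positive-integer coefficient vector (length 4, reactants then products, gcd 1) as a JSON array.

A: 5·6+2·6+2·3 = 48 | 6·8 = 48
T: 5·2+2·6+2·7 = 36 | 6·6 = 36
Y: 5·4+2·1+2·1 = 24 | 6·4 = 24
gcd(5,2,2,6) = 1

Coefficients: [5, 2, 2, 6]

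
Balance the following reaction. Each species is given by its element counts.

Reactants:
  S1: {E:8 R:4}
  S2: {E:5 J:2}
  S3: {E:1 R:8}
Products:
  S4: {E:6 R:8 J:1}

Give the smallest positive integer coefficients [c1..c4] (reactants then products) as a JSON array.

E: 2·8+3·5+5·1 = 36 | 6·6 = 36
R: 2·4+3·0+5·8 = 48 | 6·8 = 48
J: 2·0+3·2+5·0 = 6 | 6·1 = 6
gcd(2,3,5,6) = 1

Coefficients: [2, 3, 5, 6]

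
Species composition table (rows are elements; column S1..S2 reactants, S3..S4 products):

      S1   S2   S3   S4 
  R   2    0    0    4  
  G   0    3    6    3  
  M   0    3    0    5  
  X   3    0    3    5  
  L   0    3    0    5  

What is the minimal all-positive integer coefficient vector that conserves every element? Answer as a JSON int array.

Coefficients: [6, 5, 1, 3]

R: 6·2+5·0 = 12 | 1·0+3·4 = 12
G: 6·0+5·3 = 15 | 1·6+3·3 = 15
M: 6·0+5·3 = 15 | 1·0+3·5 = 15
X: 6·3+5·0 = 18 | 1·3+3·5 = 18
L: 6·0+5·3 = 15 | 1·0+3·5 = 15
gcd(6,5,1,3) = 1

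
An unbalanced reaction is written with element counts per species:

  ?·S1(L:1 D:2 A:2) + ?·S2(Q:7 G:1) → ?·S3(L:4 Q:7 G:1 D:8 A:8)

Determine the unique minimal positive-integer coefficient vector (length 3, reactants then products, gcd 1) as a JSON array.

L: 4·1+1·0 = 4 | 1·4 = 4
Q: 4·0+1·7 = 7 | 1·7 = 7
G: 4·0+1·1 = 1 | 1·1 = 1
D: 4·2+1·0 = 8 | 1·8 = 8
A: 4·2+1·0 = 8 | 1·8 = 8
gcd(4,1,1) = 1

Coefficients: [4, 1, 1]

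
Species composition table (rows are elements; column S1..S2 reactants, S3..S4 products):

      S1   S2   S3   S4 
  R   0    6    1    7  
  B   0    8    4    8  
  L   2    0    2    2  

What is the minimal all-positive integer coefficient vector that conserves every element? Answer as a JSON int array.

Coefficients: [6, 5, 2, 4]

R: 6·0+5·6 = 30 | 2·1+4·7 = 30
B: 6·0+5·8 = 40 | 2·4+4·8 = 40
L: 6·2+5·0 = 12 | 2·2+4·2 = 12
gcd(6,5,2,4) = 1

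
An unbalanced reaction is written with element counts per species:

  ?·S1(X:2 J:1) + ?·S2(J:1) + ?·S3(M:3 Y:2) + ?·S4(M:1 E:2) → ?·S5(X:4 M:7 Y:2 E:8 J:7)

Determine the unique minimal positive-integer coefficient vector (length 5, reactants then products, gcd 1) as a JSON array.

X: 2·2+5·0+1·0+4·0 = 4 | 1·4 = 4
M: 2·0+5·0+1·3+4·1 = 7 | 1·7 = 7
Y: 2·0+5·0+1·2+4·0 = 2 | 1·2 = 2
E: 2·0+5·0+1·0+4·2 = 8 | 1·8 = 8
J: 2·1+5·1+1·0+4·0 = 7 | 1·7 = 7
gcd(2,5,1,4,1) = 1

Coefficients: [2, 5, 1, 4, 1]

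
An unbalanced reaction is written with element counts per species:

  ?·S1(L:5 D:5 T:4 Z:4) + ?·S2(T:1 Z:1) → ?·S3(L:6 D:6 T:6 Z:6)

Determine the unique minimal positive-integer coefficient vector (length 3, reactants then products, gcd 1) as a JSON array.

Coefficients: [6, 6, 5]

L: 6·5+6·0 = 30 | 5·6 = 30
D: 6·5+6·0 = 30 | 5·6 = 30
T: 6·4+6·1 = 30 | 5·6 = 30
Z: 6·4+6·1 = 30 | 5·6 = 30
gcd(6,6,5) = 1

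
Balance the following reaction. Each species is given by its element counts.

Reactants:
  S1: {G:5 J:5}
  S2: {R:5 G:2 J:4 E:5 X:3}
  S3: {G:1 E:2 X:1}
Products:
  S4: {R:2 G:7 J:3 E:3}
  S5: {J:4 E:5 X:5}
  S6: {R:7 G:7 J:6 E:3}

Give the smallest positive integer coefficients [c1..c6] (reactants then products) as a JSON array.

Coefficients: [4, 5, 5, 2, 4, 3]

R: 4·0+5·5+5·0 = 25 | 2·2+4·0+3·7 = 25
G: 4·5+5·2+5·1 = 35 | 2·7+4·0+3·7 = 35
J: 4·5+5·4+5·0 = 40 | 2·3+4·4+3·6 = 40
E: 4·0+5·5+5·2 = 35 | 2·3+4·5+3·3 = 35
X: 4·0+5·3+5·1 = 20 | 2·0+4·5+3·0 = 20
gcd(4,5,5,2,4,3) = 1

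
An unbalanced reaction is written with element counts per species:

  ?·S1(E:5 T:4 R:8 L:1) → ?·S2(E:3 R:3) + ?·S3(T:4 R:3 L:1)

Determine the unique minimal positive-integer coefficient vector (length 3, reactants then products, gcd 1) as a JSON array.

E: 3·5 = 15 | 5·3+3·0 = 15
T: 3·4 = 12 | 5·0+3·4 = 12
R: 3·8 = 24 | 5·3+3·3 = 24
L: 3·1 = 3 | 5·0+3·1 = 3
gcd(3,5,3) = 1

Coefficients: [3, 5, 3]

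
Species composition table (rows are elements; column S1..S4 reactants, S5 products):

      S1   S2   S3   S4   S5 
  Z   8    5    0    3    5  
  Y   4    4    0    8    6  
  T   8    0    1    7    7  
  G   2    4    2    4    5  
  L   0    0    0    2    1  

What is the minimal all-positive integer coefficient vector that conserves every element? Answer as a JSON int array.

Z: 2·8+1·5+5·0+3·3 = 30 | 6·5 = 30
Y: 2·4+1·4+5·0+3·8 = 36 | 6·6 = 36
T: 2·8+1·0+5·1+3·7 = 42 | 6·7 = 42
G: 2·2+1·4+5·2+3·4 = 30 | 6·5 = 30
L: 2·0+1·0+5·0+3·2 = 6 | 6·1 = 6
gcd(2,1,5,3,6) = 1

Coefficients: [2, 1, 5, 3, 6]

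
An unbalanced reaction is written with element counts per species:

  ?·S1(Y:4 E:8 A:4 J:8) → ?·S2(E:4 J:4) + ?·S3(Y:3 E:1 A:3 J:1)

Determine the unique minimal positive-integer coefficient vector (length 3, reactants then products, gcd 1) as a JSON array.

Coefficients: [3, 5, 4]

Y: 3·4 = 12 | 5·0+4·3 = 12
E: 3·8 = 24 | 5·4+4·1 = 24
A: 3·4 = 12 | 5·0+4·3 = 12
J: 3·8 = 24 | 5·4+4·1 = 24
gcd(3,5,4) = 1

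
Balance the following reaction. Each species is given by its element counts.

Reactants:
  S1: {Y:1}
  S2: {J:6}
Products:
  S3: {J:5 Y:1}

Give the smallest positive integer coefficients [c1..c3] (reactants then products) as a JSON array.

J: 6·0+5·6 = 30 | 6·5 = 30
Y: 6·1+5·0 = 6 | 6·1 = 6
gcd(6,5,6) = 1

Coefficients: [6, 5, 6]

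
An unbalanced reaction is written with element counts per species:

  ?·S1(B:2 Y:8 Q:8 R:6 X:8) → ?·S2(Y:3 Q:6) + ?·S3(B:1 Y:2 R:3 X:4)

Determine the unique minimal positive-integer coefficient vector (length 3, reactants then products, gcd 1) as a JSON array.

Coefficients: [3, 4, 6]

B: 3·2 = 6 | 4·0+6·1 = 6
Y: 3·8 = 24 | 4·3+6·2 = 24
Q: 3·8 = 24 | 4·6+6·0 = 24
R: 3·6 = 18 | 4·0+6·3 = 18
X: 3·8 = 24 | 4·0+6·4 = 24
gcd(3,4,6) = 1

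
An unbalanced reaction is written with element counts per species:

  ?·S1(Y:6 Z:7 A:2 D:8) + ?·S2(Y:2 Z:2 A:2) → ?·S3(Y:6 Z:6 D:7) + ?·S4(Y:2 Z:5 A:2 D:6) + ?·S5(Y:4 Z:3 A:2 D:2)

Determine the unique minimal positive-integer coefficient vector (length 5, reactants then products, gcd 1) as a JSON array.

Y: 5·6+2·2 = 34 | 2·6+3·2+4·4 = 34
Z: 5·7+2·2 = 39 | 2·6+3·5+4·3 = 39
A: 5·2+2·2 = 14 | 2·0+3·2+4·2 = 14
D: 5·8+2·0 = 40 | 2·7+3·6+4·2 = 40
gcd(5,2,2,3,4) = 1

Coefficients: [5, 2, 2, 3, 4]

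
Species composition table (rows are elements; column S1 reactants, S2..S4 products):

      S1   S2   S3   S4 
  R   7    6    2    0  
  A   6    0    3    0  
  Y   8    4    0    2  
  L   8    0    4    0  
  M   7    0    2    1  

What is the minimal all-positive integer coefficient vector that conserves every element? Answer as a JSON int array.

Coefficients: [2, 1, 4, 6]

R: 2·7 = 14 | 1·6+4·2+6·0 = 14
A: 2·6 = 12 | 1·0+4·3+6·0 = 12
Y: 2·8 = 16 | 1·4+4·0+6·2 = 16
L: 2·8 = 16 | 1·0+4·4+6·0 = 16
M: 2·7 = 14 | 1·0+4·2+6·1 = 14
gcd(2,1,4,6) = 1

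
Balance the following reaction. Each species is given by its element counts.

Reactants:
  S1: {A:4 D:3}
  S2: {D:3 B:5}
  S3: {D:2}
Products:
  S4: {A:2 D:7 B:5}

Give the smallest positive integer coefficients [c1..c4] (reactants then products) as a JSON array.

A: 2·4+4·0+5·0 = 8 | 4·2 = 8
D: 2·3+4·3+5·2 = 28 | 4·7 = 28
B: 2·0+4·5+5·0 = 20 | 4·5 = 20
gcd(2,4,5,4) = 1

Coefficients: [2, 4, 5, 4]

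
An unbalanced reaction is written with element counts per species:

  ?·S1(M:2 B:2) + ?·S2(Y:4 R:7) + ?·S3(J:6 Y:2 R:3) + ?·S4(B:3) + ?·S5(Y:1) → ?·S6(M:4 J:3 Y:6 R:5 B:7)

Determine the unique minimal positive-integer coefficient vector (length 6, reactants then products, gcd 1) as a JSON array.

M: 4·2+1·0+1·0+2·0+6·0 = 8 | 2·4 = 8
J: 4·0+1·0+1·6+2·0+6·0 = 6 | 2·3 = 6
Y: 4·0+1·4+1·2+2·0+6·1 = 12 | 2·6 = 12
R: 4·0+1·7+1·3+2·0+6·0 = 10 | 2·5 = 10
B: 4·2+1·0+1·0+2·3+6·0 = 14 | 2·7 = 14
gcd(4,1,1,2,6,2) = 1

Coefficients: [4, 1, 1, 2, 6, 2]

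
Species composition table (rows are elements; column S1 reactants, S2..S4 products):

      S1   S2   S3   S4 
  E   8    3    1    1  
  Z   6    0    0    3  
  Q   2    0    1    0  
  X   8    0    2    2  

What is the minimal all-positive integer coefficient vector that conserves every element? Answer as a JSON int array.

E: 3·8 = 24 | 4·3+6·1+6·1 = 24
Z: 3·6 = 18 | 4·0+6·0+6·3 = 18
Q: 3·2 = 6 | 4·0+6·1+6·0 = 6
X: 3·8 = 24 | 4·0+6·2+6·2 = 24
gcd(3,4,6,6) = 1

Coefficients: [3, 4, 6, 6]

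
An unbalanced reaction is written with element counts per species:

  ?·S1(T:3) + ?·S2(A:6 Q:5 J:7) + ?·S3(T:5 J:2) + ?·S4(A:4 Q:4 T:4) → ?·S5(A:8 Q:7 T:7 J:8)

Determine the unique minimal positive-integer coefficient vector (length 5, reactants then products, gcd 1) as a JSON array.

Coefficients: [5, 6, 3, 3, 6]

A: 5·0+6·6+3·0+3·4 = 48 | 6·8 = 48
Q: 5·0+6·5+3·0+3·4 = 42 | 6·7 = 42
T: 5·3+6·0+3·5+3·4 = 42 | 6·7 = 42
J: 5·0+6·7+3·2+3·0 = 48 | 6·8 = 48
gcd(5,6,3,3,6) = 1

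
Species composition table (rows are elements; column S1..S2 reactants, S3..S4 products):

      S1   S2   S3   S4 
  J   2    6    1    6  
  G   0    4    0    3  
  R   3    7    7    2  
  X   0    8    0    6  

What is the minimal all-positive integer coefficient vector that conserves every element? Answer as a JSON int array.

Coefficients: [5, 3, 4, 4]

J: 5·2+3·6 = 28 | 4·1+4·6 = 28
G: 5·0+3·4 = 12 | 4·0+4·3 = 12
R: 5·3+3·7 = 36 | 4·7+4·2 = 36
X: 5·0+3·8 = 24 | 4·0+4·6 = 24
gcd(5,3,4,4) = 1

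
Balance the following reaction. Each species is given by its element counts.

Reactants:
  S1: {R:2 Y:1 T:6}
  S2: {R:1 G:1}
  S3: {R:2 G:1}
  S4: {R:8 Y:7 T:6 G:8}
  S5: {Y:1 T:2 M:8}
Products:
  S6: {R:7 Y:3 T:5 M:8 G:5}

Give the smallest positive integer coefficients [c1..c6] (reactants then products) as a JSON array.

R: 1·2+6·1+6·2+1·8+4·0 = 28 | 4·7 = 28
Y: 1·1+6·0+6·0+1·7+4·1 = 12 | 4·3 = 12
T: 1·6+6·0+6·0+1·6+4·2 = 20 | 4·5 = 20
M: 1·0+6·0+6·0+1·0+4·8 = 32 | 4·8 = 32
G: 1·0+6·1+6·1+1·8+4·0 = 20 | 4·5 = 20
gcd(1,6,6,1,4,4) = 1

Coefficients: [1, 6, 6, 1, 4, 4]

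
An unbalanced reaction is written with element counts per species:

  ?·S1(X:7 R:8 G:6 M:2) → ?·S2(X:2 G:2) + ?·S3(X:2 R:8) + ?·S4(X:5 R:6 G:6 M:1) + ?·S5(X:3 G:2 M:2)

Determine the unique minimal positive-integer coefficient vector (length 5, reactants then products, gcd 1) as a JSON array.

X: 6·7 = 42 | 2·2+3·2+4·5+4·3 = 42
R: 6·8 = 48 | 2·0+3·8+4·6+4·0 = 48
G: 6·6 = 36 | 2·2+3·0+4·6+4·2 = 36
M: 6·2 = 12 | 2·0+3·0+4·1+4·2 = 12
gcd(6,2,3,4,4) = 1

Coefficients: [6, 2, 3, 4, 4]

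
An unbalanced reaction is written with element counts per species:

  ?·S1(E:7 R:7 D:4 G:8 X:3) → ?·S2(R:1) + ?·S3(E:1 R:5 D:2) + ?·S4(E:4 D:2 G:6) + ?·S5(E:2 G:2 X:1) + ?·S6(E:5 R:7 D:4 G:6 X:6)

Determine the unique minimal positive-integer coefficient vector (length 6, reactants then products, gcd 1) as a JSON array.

Coefficients: [3, 4, 2, 2, 3, 1]

E: 3·7 = 21 | 4·0+2·1+2·4+3·2+1·5 = 21
R: 3·7 = 21 | 4·1+2·5+2·0+3·0+1·7 = 21
D: 3·4 = 12 | 4·0+2·2+2·2+3·0+1·4 = 12
G: 3·8 = 24 | 4·0+2·0+2·6+3·2+1·6 = 24
X: 3·3 = 9 | 4·0+2·0+2·0+3·1+1·6 = 9
gcd(3,4,2,2,3,1) = 1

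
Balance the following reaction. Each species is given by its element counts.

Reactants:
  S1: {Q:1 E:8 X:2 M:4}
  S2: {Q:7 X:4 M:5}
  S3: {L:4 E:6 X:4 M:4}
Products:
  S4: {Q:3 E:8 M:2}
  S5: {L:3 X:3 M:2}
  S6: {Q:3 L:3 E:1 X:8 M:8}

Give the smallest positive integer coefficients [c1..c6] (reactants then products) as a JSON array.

Coefficients: [1, 2, 3, 3, 2, 2]

Q: 1·1+2·7+3·0 = 15 | 3·3+2·0+2·3 = 15
L: 1·0+2·0+3·4 = 12 | 3·0+2·3+2·3 = 12
E: 1·8+2·0+3·6 = 26 | 3·8+2·0+2·1 = 26
X: 1·2+2·4+3·4 = 22 | 3·0+2·3+2·8 = 22
M: 1·4+2·5+3·4 = 26 | 3·2+2·2+2·8 = 26
gcd(1,2,3,3,2,2) = 1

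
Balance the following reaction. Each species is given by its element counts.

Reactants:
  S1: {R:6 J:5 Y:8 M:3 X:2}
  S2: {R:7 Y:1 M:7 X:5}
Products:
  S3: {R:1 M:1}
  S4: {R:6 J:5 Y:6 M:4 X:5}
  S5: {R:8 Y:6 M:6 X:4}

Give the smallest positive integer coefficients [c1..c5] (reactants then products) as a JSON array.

Coefficients: [2, 2, 6, 2, 1]

R: 2·6+2·7 = 26 | 6·1+2·6+1·8 = 26
J: 2·5+2·0 = 10 | 6·0+2·5+1·0 = 10
Y: 2·8+2·1 = 18 | 6·0+2·6+1·6 = 18
M: 2·3+2·7 = 20 | 6·1+2·4+1·6 = 20
X: 2·2+2·5 = 14 | 6·0+2·5+1·4 = 14
gcd(2,2,6,2,1) = 1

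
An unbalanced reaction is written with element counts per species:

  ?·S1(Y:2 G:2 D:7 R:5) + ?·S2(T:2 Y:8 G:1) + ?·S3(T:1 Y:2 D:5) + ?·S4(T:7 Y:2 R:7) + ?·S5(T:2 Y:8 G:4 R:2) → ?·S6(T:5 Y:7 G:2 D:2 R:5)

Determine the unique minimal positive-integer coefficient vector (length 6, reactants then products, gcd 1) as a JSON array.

T: 1·0+2·2+1·1+3·7+2·2 = 30 | 6·5 = 30
Y: 1·2+2·8+1·2+3·2+2·8 = 42 | 6·7 = 42
G: 1·2+2·1+1·0+3·0+2·4 = 12 | 6·2 = 12
D: 1·7+2·0+1·5+3·0+2·0 = 12 | 6·2 = 12
R: 1·5+2·0+1·0+3·7+2·2 = 30 | 6·5 = 30
gcd(1,2,1,3,2,6) = 1

Coefficients: [1, 2, 1, 3, 2, 6]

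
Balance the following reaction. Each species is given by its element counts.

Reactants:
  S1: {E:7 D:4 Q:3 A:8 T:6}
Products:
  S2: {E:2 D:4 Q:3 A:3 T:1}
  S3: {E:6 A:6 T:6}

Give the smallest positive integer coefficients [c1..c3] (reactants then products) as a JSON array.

Coefficients: [6, 6, 5]

E: 6·7 = 42 | 6·2+5·6 = 42
D: 6·4 = 24 | 6·4+5·0 = 24
Q: 6·3 = 18 | 6·3+5·0 = 18
A: 6·8 = 48 | 6·3+5·6 = 48
T: 6·6 = 36 | 6·1+5·6 = 36
gcd(6,6,5) = 1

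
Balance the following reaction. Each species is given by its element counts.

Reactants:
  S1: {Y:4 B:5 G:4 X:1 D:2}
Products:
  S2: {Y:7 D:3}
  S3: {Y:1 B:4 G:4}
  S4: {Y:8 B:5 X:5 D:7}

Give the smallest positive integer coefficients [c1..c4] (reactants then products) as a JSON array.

Y: 5·4 = 20 | 1·7+5·1+1·8 = 20
B: 5·5 = 25 | 1·0+5·4+1·5 = 25
G: 5·4 = 20 | 1·0+5·4+1·0 = 20
X: 5·1 = 5 | 1·0+5·0+1·5 = 5
D: 5·2 = 10 | 1·3+5·0+1·7 = 10
gcd(5,1,5,1) = 1

Coefficients: [5, 1, 5, 1]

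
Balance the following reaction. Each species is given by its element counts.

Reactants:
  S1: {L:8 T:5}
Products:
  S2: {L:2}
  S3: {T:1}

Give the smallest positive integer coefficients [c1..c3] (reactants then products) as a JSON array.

Coefficients: [1, 4, 5]

L: 1·8 = 8 | 4·2+5·0 = 8
T: 1·5 = 5 | 4·0+5·1 = 5
gcd(1,4,5) = 1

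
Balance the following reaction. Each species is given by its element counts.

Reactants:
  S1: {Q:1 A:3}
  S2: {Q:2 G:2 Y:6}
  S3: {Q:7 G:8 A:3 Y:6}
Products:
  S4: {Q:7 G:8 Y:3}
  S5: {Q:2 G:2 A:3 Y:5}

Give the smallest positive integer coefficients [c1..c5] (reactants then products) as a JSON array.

Coefficients: [1, 2, 5, 4, 6]

Q: 1·1+2·2+5·7 = 40 | 4·7+6·2 = 40
G: 1·0+2·2+5·8 = 44 | 4·8+6·2 = 44
A: 1·3+2·0+5·3 = 18 | 4·0+6·3 = 18
Y: 1·0+2·6+5·6 = 42 | 4·3+6·5 = 42
gcd(1,2,5,4,6) = 1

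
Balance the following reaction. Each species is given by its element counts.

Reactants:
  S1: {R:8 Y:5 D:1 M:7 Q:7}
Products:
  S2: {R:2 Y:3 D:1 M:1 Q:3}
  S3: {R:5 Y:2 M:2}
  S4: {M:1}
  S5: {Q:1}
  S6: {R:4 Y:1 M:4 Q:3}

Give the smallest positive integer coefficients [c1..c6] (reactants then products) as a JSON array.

Coefficients: [3, 3, 2, 6, 6, 2]

R: 3·8 = 24 | 3·2+2·5+6·0+6·0+2·4 = 24
Y: 3·5 = 15 | 3·3+2·2+6·0+6·0+2·1 = 15
D: 3·1 = 3 | 3·1+2·0+6·0+6·0+2·0 = 3
M: 3·7 = 21 | 3·1+2·2+6·1+6·0+2·4 = 21
Q: 3·7 = 21 | 3·3+2·0+6·0+6·1+2·3 = 21
gcd(3,3,2,6,6,2) = 1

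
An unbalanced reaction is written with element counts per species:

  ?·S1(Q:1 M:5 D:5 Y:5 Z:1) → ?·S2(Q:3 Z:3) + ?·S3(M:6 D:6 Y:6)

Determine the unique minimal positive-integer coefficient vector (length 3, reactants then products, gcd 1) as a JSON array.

Coefficients: [6, 2, 5]

Q: 6·1 = 6 | 2·3+5·0 = 6
M: 6·5 = 30 | 2·0+5·6 = 30
D: 6·5 = 30 | 2·0+5·6 = 30
Y: 6·5 = 30 | 2·0+5·6 = 30
Z: 6·1 = 6 | 2·3+5·0 = 6
gcd(6,2,5) = 1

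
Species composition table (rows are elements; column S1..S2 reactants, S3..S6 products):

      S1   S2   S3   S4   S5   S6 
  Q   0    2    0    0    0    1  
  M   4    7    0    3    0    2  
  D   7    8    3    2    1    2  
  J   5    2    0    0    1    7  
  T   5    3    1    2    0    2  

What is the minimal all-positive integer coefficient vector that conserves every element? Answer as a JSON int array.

Coefficients: [3, 1, 4, 5, 3, 2]

Q: 3·0+1·2 = 2 | 4·0+5·0+3·0+2·1 = 2
M: 3·4+1·7 = 19 | 4·0+5·3+3·0+2·2 = 19
D: 3·7+1·8 = 29 | 4·3+5·2+3·1+2·2 = 29
J: 3·5+1·2 = 17 | 4·0+5·0+3·1+2·7 = 17
T: 3·5+1·3 = 18 | 4·1+5·2+3·0+2·2 = 18
gcd(3,1,4,5,3,2) = 1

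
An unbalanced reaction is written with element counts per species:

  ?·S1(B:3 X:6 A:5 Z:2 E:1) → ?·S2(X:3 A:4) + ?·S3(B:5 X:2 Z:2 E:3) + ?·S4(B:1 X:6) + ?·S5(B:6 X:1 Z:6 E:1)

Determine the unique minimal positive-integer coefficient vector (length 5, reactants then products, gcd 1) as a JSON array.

Coefficients: [4, 5, 1, 1, 1]

B: 4·3 = 12 | 5·0+1·5+1·1+1·6 = 12
X: 4·6 = 24 | 5·3+1·2+1·6+1·1 = 24
A: 4·5 = 20 | 5·4+1·0+1·0+1·0 = 20
Z: 4·2 = 8 | 5·0+1·2+1·0+1·6 = 8
E: 4·1 = 4 | 5·0+1·3+1·0+1·1 = 4
gcd(4,5,1,1,1) = 1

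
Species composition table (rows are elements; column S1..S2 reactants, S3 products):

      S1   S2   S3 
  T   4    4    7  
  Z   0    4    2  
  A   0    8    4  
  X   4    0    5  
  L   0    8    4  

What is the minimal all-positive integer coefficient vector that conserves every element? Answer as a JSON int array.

T: 5·4+2·4 = 28 | 4·7 = 28
Z: 5·0+2·4 = 8 | 4·2 = 8
A: 5·0+2·8 = 16 | 4·4 = 16
X: 5·4+2·0 = 20 | 4·5 = 20
L: 5·0+2·8 = 16 | 4·4 = 16
gcd(5,2,4) = 1

Coefficients: [5, 2, 4]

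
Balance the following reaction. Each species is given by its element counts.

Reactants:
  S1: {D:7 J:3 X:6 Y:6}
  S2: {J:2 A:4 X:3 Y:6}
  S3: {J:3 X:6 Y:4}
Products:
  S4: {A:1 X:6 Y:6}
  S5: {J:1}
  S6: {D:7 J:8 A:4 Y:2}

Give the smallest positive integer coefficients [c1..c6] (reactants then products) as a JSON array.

Coefficients: [1, 2, 2, 4, 5, 1]

D: 1·7+2·0+2·0 = 7 | 4·0+5·0+1·7 = 7
J: 1·3+2·2+2·3 = 13 | 4·0+5·1+1·8 = 13
A: 1·0+2·4+2·0 = 8 | 4·1+5·0+1·4 = 8
X: 1·6+2·3+2·6 = 24 | 4·6+5·0+1·0 = 24
Y: 1·6+2·6+2·4 = 26 | 4·6+5·0+1·2 = 26
gcd(1,2,2,4,5,1) = 1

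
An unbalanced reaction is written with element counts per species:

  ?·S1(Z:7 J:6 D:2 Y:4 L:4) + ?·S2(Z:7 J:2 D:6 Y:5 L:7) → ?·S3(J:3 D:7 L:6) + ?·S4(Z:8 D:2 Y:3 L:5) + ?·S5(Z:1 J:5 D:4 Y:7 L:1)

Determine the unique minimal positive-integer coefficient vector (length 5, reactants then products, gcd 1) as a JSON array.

Coefficients: [1, 5, 2, 5, 2]

Z: 1·7+5·7 = 42 | 2·0+5·8+2·1 = 42
J: 1·6+5·2 = 16 | 2·3+5·0+2·5 = 16
D: 1·2+5·6 = 32 | 2·7+5·2+2·4 = 32
Y: 1·4+5·5 = 29 | 2·0+5·3+2·7 = 29
L: 1·4+5·7 = 39 | 2·6+5·5+2·1 = 39
gcd(1,5,2,5,2) = 1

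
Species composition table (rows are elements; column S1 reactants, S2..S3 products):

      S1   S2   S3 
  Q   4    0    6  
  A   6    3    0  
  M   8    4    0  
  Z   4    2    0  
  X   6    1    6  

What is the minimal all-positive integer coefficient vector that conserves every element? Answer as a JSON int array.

Q: 3·4 = 12 | 6·0+2·6 = 12
A: 3·6 = 18 | 6·3+2·0 = 18
M: 3·8 = 24 | 6·4+2·0 = 24
Z: 3·4 = 12 | 6·2+2·0 = 12
X: 3·6 = 18 | 6·1+2·6 = 18
gcd(3,6,2) = 1

Coefficients: [3, 6, 2]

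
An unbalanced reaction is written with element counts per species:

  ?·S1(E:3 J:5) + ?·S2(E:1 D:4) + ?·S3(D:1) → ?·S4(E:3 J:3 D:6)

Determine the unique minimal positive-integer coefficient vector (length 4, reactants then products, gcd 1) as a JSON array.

E: 3·3+6·1+6·0 = 15 | 5·3 = 15
J: 3·5+6·0+6·0 = 15 | 5·3 = 15
D: 3·0+6·4+6·1 = 30 | 5·6 = 30
gcd(3,6,6,5) = 1

Coefficients: [3, 6, 6, 5]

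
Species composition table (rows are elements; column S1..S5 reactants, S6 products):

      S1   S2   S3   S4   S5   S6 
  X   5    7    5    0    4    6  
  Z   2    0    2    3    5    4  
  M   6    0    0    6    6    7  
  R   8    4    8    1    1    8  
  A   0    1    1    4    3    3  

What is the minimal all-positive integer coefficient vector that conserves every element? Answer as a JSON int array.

Coefficients: [3, 1, 2, 3, 1, 6]

X: 3·5+1·7+2·5+3·0+1·4 = 36 | 6·6 = 36
Z: 3·2+1·0+2·2+3·3+1·5 = 24 | 6·4 = 24
M: 3·6+1·0+2·0+3·6+1·6 = 42 | 6·7 = 42
R: 3·8+1·4+2·8+3·1+1·1 = 48 | 6·8 = 48
A: 3·0+1·1+2·1+3·4+1·3 = 18 | 6·3 = 18
gcd(3,1,2,3,1,6) = 1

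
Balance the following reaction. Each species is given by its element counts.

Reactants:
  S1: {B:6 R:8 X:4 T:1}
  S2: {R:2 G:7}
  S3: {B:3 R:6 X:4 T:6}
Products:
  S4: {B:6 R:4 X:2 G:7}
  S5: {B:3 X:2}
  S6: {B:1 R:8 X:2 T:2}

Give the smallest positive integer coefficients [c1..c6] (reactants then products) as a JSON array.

B: 6·6+3·0+1·3 = 39 | 3·6+5·3+6·1 = 39
R: 6·8+3·2+1·6 = 60 | 3·4+5·0+6·8 = 60
X: 6·4+3·0+1·4 = 28 | 3·2+5·2+6·2 = 28
T: 6·1+3·0+1·6 = 12 | 3·0+5·0+6·2 = 12
G: 6·0+3·7+1·0 = 21 | 3·7+5·0+6·0 = 21
gcd(6,3,1,3,5,6) = 1

Coefficients: [6, 3, 1, 3, 5, 6]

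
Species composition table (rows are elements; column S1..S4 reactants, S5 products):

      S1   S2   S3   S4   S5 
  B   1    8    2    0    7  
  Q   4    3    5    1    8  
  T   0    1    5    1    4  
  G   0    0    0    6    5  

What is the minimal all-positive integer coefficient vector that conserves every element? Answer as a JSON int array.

B: 4·1+4·8+3·2+5·0 = 42 | 6·7 = 42
Q: 4·4+4·3+3·5+5·1 = 48 | 6·8 = 48
T: 4·0+4·1+3·5+5·1 = 24 | 6·4 = 24
G: 4·0+4·0+3·0+5·6 = 30 | 6·5 = 30
gcd(4,4,3,5,6) = 1

Coefficients: [4, 4, 3, 5, 6]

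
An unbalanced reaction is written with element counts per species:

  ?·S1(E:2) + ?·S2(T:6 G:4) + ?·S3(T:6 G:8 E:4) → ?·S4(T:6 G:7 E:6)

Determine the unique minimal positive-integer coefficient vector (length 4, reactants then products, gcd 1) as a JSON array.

Coefficients: [6, 1, 3, 4]

T: 6·0+1·6+3·6 = 24 | 4·6 = 24
G: 6·0+1·4+3·8 = 28 | 4·7 = 28
E: 6·2+1·0+3·4 = 24 | 4·6 = 24
gcd(6,1,3,4) = 1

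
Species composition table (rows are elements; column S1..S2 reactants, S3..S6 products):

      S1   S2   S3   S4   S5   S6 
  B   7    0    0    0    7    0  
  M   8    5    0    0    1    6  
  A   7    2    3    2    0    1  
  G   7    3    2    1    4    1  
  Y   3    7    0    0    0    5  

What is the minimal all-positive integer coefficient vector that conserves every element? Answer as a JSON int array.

B: 1·7+1·0 = 7 | 1·0+2·0+1·7+2·0 = 7
M: 1·8+1·5 = 13 | 1·0+2·0+1·1+2·6 = 13
A: 1·7+1·2 = 9 | 1·3+2·2+1·0+2·1 = 9
G: 1·7+1·3 = 10 | 1·2+2·1+1·4+2·1 = 10
Y: 1·3+1·7 = 10 | 1·0+2·0+1·0+2·5 = 10
gcd(1,1,1,2,1,2) = 1

Coefficients: [1, 1, 1, 2, 1, 2]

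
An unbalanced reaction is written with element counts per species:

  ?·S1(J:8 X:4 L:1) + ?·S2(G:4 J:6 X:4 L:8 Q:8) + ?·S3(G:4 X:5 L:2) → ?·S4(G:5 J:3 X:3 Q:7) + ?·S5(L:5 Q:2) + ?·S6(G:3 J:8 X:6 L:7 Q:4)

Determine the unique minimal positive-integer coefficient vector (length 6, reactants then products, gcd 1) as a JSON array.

G: 3·0+5·4+2·4 = 28 | 2·5+1·0+6·3 = 28
J: 3·8+5·6+2·0 = 54 | 2·3+1·0+6·8 = 54
X: 3·4+5·4+2·5 = 42 | 2·3+1·0+6·6 = 42
L: 3·1+5·8+2·2 = 47 | 2·0+1·5+6·7 = 47
Q: 3·0+5·8+2·0 = 40 | 2·7+1·2+6·4 = 40
gcd(3,5,2,2,1,6) = 1

Coefficients: [3, 5, 2, 2, 1, 6]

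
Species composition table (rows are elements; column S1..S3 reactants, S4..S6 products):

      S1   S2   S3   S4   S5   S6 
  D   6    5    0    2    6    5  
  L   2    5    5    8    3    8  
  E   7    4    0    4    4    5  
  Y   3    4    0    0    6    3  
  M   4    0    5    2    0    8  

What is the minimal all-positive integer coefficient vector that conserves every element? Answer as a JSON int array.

Coefficients: [3, 3, 6, 1, 1, 5]

D: 3·6+3·5+6·0 = 33 | 1·2+1·6+5·5 = 33
L: 3·2+3·5+6·5 = 51 | 1·8+1·3+5·8 = 51
E: 3·7+3·4+6·0 = 33 | 1·4+1·4+5·5 = 33
Y: 3·3+3·4+6·0 = 21 | 1·0+1·6+5·3 = 21
M: 3·4+3·0+6·5 = 42 | 1·2+1·0+5·8 = 42
gcd(3,3,6,1,1,5) = 1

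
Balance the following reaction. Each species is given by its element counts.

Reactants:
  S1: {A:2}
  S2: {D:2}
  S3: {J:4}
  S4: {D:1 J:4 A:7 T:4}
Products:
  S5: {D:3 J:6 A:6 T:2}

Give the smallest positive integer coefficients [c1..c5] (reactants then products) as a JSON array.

Coefficients: [5, 5, 4, 2, 4]

D: 5·0+5·2+4·0+2·1 = 12 | 4·3 = 12
J: 5·0+5·0+4·4+2·4 = 24 | 4·6 = 24
A: 5·2+5·0+4·0+2·7 = 24 | 4·6 = 24
T: 5·0+5·0+4·0+2·4 = 8 | 4·2 = 8
gcd(5,5,4,2,4) = 1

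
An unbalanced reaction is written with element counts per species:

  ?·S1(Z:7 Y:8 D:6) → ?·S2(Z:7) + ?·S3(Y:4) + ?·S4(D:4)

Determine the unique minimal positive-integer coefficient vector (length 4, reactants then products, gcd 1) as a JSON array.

Coefficients: [2, 2, 4, 3]

Z: 2·7 = 14 | 2·7+4·0+3·0 = 14
Y: 2·8 = 16 | 2·0+4·4+3·0 = 16
D: 2·6 = 12 | 2·0+4·0+3·4 = 12
gcd(2,2,4,3) = 1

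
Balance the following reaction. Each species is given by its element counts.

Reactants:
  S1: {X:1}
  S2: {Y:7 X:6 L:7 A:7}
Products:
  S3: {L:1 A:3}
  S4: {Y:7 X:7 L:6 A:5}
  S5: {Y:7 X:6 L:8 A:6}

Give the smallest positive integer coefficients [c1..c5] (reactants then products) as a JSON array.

Y: 4·0+5·7 = 35 | 3·0+4·7+1·7 = 35
X: 4·1+5·6 = 34 | 3·0+4·7+1·6 = 34
L: 4·0+5·7 = 35 | 3·1+4·6+1·8 = 35
A: 4·0+5·7 = 35 | 3·3+4·5+1·6 = 35
gcd(4,5,3,4,1) = 1

Coefficients: [4, 5, 3, 4, 1]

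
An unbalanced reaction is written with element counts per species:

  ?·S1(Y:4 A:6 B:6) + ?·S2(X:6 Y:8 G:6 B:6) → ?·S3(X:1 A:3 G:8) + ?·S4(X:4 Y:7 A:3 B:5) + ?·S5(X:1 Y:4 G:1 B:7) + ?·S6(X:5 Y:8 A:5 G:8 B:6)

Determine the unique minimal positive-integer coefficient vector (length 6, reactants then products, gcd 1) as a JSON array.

Coefficients: [5, 6, 1, 4, 4, 3]

X: 5·0+6·6 = 36 | 1·1+4·4+4·1+3·5 = 36
Y: 5·4+6·8 = 68 | 1·0+4·7+4·4+3·8 = 68
A: 5·6+6·0 = 30 | 1·3+4·3+4·0+3·5 = 30
G: 5·0+6·6 = 36 | 1·8+4·0+4·1+3·8 = 36
B: 5·6+6·6 = 66 | 1·0+4·5+4·7+3·6 = 66
gcd(5,6,1,4,4,3) = 1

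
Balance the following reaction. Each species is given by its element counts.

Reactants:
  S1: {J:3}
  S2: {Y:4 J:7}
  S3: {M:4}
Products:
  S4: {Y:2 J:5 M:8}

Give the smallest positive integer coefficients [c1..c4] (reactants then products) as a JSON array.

Y: 1·0+1·4+4·0 = 4 | 2·2 = 4
J: 1·3+1·7+4·0 = 10 | 2·5 = 10
M: 1·0+1·0+4·4 = 16 | 2·8 = 16
gcd(1,1,4,2) = 1

Coefficients: [1, 1, 4, 2]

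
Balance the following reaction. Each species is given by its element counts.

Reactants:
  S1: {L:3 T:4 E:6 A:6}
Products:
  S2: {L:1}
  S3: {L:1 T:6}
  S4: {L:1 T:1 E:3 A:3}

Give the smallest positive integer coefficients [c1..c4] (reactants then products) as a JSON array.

L: 3·3 = 9 | 2·1+1·1+6·1 = 9
T: 3·4 = 12 | 2·0+1·6+6·1 = 12
E: 3·6 = 18 | 2·0+1·0+6·3 = 18
A: 3·6 = 18 | 2·0+1·0+6·3 = 18
gcd(3,2,1,6) = 1

Coefficients: [3, 2, 1, 6]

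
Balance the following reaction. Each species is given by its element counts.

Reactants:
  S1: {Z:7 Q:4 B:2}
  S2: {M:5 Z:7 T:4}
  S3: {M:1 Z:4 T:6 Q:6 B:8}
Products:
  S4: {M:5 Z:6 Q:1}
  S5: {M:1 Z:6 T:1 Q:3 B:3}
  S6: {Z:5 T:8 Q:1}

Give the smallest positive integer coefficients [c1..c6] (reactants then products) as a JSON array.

Coefficients: [5, 6, 1, 5, 6, 3]

M: 5·0+6·5+1·1 = 31 | 5·5+6·1+3·0 = 31
Z: 5·7+6·7+1·4 = 81 | 5·6+6·6+3·5 = 81
T: 5·0+6·4+1·6 = 30 | 5·0+6·1+3·8 = 30
Q: 5·4+6·0+1·6 = 26 | 5·1+6·3+3·1 = 26
B: 5·2+6·0+1·8 = 18 | 5·0+6·3+3·0 = 18
gcd(5,6,1,5,6,3) = 1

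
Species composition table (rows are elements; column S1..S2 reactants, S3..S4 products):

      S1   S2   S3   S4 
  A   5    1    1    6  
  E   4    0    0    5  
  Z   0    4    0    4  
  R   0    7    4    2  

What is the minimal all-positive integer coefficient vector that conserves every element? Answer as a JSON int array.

A: 5·5+4·1 = 29 | 5·1+4·6 = 29
E: 5·4+4·0 = 20 | 5·0+4·5 = 20
Z: 5·0+4·4 = 16 | 5·0+4·4 = 16
R: 5·0+4·7 = 28 | 5·4+4·2 = 28
gcd(5,4,5,4) = 1

Coefficients: [5, 4, 5, 4]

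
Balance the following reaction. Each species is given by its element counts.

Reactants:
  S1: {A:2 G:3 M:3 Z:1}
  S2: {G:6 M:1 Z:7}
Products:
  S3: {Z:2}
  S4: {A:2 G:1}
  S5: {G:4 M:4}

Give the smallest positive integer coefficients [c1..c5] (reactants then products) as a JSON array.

Coefficients: [5, 1, 6, 5, 4]

A: 5·2+1·0 = 10 | 6·0+5·2+4·0 = 10
G: 5·3+1·6 = 21 | 6·0+5·1+4·4 = 21
M: 5·3+1·1 = 16 | 6·0+5·0+4·4 = 16
Z: 5·1+1·7 = 12 | 6·2+5·0+4·0 = 12
gcd(5,1,6,5,4) = 1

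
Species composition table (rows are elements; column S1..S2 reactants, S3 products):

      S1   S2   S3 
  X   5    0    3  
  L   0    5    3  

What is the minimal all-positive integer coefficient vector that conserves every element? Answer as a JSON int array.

Coefficients: [3, 3, 5]

X: 3·5+3·0 = 15 | 5·3 = 15
L: 3·0+3·5 = 15 | 5·3 = 15
gcd(3,3,5) = 1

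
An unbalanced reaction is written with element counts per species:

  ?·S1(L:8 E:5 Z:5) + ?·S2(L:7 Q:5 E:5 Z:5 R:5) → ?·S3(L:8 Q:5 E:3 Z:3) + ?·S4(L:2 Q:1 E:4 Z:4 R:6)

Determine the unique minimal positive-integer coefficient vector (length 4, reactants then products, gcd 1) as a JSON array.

L: 1·8+6·7 = 50 | 5·8+5·2 = 50
Q: 1·0+6·5 = 30 | 5·5+5·1 = 30
E: 1·5+6·5 = 35 | 5·3+5·4 = 35
Z: 1·5+6·5 = 35 | 5·3+5·4 = 35
R: 1·0+6·5 = 30 | 5·0+5·6 = 30
gcd(1,6,5,5) = 1

Coefficients: [1, 6, 5, 5]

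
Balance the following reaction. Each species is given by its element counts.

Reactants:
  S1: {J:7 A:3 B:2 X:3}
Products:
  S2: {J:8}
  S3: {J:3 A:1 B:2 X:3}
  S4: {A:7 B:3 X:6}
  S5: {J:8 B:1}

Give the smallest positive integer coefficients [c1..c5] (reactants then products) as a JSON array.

J: 5·7 = 35 | 2·8+1·3+2·0+2·8 = 35
A: 5·3 = 15 | 2·0+1·1+2·7+2·0 = 15
B: 5·2 = 10 | 2·0+1·2+2·3+2·1 = 10
X: 5·3 = 15 | 2·0+1·3+2·6+2·0 = 15
gcd(5,2,1,2,2) = 1

Coefficients: [5, 2, 1, 2, 2]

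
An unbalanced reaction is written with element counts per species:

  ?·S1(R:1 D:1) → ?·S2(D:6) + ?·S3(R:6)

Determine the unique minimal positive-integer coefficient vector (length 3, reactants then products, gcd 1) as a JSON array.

Coefficients: [6, 1, 1]

R: 6·1 = 6 | 1·0+1·6 = 6
D: 6·1 = 6 | 1·6+1·0 = 6
gcd(6,1,1) = 1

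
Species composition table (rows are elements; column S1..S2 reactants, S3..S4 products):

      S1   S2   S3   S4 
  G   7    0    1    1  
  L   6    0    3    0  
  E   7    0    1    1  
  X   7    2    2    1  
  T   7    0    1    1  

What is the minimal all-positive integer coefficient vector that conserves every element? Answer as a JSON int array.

G: 1·7+1·0 = 7 | 2·1+5·1 = 7
L: 1·6+1·0 = 6 | 2·3+5·0 = 6
E: 1·7+1·0 = 7 | 2·1+5·1 = 7
X: 1·7+1·2 = 9 | 2·2+5·1 = 9
T: 1·7+1·0 = 7 | 2·1+5·1 = 7
gcd(1,1,2,5) = 1

Coefficients: [1, 1, 2, 5]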